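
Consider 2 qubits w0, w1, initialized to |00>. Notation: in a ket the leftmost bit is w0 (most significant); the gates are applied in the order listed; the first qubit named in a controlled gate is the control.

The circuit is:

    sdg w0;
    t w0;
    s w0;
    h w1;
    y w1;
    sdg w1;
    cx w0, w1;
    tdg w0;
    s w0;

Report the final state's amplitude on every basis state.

After the circuit, the state carries amplitude -sqrt(2)*I/2 on |00>, sqrt(2)/2 on |01>, 0 on |10>, 0 on |11>.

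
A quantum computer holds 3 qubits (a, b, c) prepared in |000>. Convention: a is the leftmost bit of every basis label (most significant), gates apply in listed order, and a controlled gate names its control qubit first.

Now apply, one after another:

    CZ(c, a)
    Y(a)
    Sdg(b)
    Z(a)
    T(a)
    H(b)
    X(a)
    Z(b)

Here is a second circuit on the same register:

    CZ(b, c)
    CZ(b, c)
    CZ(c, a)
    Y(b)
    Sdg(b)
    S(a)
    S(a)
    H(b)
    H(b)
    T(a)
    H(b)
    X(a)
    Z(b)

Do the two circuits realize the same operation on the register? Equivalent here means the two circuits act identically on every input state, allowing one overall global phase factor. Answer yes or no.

No: there is an input state on which the two circuits produce genuinely different outputs (not merely differing by a phase).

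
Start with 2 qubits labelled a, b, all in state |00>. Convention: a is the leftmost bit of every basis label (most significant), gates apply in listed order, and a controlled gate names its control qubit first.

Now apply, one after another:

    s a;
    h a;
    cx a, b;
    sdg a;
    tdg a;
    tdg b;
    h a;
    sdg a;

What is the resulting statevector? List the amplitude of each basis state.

The resulting statevector has amplitude 1/2 on |00>, -1/2 on |01>, -I/2 on |10>, -I/2 on |11>.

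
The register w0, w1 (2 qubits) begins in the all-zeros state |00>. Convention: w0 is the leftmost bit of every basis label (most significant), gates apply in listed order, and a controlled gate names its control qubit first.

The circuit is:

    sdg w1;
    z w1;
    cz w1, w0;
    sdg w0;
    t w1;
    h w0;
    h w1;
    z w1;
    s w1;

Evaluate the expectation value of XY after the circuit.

In the final state, XY has expectation -1.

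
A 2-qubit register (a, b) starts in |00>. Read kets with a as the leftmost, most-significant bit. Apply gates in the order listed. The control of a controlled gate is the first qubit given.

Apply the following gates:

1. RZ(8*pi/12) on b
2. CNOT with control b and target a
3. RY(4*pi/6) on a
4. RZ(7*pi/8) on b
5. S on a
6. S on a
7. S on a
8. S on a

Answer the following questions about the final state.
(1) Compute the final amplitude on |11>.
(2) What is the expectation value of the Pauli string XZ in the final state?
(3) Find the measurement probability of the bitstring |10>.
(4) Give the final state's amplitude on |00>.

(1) The amplitude on |11> is 0.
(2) The observable XZ averages to sqrt(3)/2.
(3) The probability of measuring |10> is 3/4.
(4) |00> carries amplitude -exp(11*I*pi/48)/2 in the final state.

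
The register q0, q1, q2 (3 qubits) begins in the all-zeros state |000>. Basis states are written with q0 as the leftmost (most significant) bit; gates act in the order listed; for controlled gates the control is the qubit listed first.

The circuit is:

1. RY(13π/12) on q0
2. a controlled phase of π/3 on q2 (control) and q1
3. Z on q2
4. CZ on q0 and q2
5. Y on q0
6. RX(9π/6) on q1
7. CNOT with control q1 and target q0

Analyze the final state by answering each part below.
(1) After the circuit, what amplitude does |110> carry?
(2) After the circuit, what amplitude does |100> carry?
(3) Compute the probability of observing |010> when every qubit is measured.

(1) The final state's coefficient on |110> equals -sqrt(6*sqrt(2) + 12)/8 - sqrt(4 - 2*sqrt(2))/8.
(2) The amplitude on |100> is -I*sqrt(12 - 6*sqrt(2))/8 + I*sqrt(2*sqrt(2) + 4)/8.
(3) The probability of measuring |010> is -sqrt(6)/16 - sqrt(2)/16 + 1/4.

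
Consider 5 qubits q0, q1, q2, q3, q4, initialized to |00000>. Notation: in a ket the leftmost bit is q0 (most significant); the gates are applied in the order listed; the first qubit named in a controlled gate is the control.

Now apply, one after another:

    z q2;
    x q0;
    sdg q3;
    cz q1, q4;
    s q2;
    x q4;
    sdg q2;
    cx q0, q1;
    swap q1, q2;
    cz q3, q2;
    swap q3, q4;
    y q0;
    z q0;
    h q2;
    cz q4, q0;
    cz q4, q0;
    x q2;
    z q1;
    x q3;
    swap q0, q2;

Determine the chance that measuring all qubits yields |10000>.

A full measurement returns |10000> with probability 1/2. Key observation: the block from step 15 through step 16 cancels to the identity and can be dropped.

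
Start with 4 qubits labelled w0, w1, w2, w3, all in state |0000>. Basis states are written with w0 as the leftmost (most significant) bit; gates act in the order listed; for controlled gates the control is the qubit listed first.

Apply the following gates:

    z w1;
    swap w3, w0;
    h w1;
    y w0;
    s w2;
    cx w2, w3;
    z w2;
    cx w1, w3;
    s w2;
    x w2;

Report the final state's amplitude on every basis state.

The resulting statevector has amplitude sqrt(2)*I/2 on |1010>, sqrt(2)*I/2 on |1111>, and 0 on every other basis state.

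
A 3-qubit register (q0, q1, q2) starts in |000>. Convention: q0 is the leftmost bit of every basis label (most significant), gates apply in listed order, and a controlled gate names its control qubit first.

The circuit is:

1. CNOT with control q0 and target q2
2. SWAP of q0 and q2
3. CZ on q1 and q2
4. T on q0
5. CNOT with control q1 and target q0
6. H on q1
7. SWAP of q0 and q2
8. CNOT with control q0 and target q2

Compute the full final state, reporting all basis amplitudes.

After the circuit, the state carries amplitude sqrt(2)/2 on |000>, sqrt(2)/2 on |010>, and 0 on every other basis state.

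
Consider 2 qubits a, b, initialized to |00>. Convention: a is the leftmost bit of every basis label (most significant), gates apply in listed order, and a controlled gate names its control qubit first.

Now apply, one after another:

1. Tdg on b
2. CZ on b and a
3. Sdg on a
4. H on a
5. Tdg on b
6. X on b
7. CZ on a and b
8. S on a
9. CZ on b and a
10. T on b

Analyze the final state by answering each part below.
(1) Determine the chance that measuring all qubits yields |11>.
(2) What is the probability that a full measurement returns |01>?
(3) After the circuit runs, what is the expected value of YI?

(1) Outcome |11> occurs with probability 1/2.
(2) A full measurement returns |01> with probability 1/2.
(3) In the final state, YI has expectation 1.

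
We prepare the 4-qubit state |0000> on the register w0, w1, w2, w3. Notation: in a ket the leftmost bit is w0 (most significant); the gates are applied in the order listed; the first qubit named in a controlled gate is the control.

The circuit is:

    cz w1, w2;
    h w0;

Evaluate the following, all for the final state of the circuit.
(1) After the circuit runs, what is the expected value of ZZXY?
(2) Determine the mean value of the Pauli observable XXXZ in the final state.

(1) In the final state, ZZXY has expectation 0.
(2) The expectation value of XXXZ is 0.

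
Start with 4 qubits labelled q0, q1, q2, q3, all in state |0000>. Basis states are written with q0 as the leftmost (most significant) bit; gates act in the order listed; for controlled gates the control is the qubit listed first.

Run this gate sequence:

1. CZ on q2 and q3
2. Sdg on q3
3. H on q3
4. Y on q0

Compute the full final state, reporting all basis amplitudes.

The resulting statevector has amplitude sqrt(2)*I/2 on |1000>, sqrt(2)*I/2 on |1001>, and 0 on every other basis state.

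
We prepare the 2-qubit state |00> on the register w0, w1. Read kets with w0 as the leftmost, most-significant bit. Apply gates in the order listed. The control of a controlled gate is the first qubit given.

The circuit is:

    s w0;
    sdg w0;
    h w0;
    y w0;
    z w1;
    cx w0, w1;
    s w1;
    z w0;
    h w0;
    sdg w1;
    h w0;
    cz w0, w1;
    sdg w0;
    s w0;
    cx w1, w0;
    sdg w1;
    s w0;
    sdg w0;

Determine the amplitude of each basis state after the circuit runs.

After the circuit, the state carries amplitude -sqrt(2)*I/2 on |00>, sqrt(2)/2 on |01>, 0 on |10>, 0 on |11>. Key observation: the block from step 1 through step 2 cancels to the identity and can be dropped.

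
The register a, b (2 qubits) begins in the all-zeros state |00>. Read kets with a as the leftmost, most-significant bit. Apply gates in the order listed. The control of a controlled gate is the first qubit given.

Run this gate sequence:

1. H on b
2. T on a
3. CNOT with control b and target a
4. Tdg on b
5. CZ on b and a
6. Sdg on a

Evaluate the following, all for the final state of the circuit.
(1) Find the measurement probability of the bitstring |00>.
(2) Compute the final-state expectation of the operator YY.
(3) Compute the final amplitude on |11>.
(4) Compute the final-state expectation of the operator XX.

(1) A full measurement returns |00> with probability 1/2.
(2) In the final state, YY has expectation -sqrt(2)/2.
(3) The amplitude on |11> is sqrt(2)*exp(I*pi/4)/2.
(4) The observable XX averages to sqrt(2)/2.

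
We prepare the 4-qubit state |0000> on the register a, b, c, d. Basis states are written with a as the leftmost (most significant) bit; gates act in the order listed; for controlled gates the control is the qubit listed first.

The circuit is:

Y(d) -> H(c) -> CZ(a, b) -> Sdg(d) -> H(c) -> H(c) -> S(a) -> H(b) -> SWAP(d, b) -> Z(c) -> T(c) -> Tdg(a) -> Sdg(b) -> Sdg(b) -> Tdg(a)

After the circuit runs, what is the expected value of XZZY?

In the final state, XZZY has expectation 0. Key observation: steps 5-6 multiply out to the identity, so the circuit reduces to the remaining gates.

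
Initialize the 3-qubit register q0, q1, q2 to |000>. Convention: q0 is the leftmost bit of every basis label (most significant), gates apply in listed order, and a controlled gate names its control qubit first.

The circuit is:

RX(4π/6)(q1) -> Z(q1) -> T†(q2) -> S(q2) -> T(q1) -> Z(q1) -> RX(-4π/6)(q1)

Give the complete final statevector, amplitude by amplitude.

After the circuit, the state carries amplitude 1/4 + 3*exp(I*pi/4)/4 on |000>, sqrt(3)*(-exp(3*I*pi/4) + I)/4 on |010>, and 0 on every other basis state.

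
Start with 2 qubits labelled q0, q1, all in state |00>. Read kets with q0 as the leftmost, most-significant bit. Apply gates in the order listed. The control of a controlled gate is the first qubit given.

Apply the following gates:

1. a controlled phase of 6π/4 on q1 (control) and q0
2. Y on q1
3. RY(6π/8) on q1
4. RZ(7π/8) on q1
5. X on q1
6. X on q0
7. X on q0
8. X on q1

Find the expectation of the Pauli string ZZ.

The expectation value of ZZ is sqrt(2)/2. Key observation: gates 5-8 undo each other exactly, leaving only the rest of the circuit to track.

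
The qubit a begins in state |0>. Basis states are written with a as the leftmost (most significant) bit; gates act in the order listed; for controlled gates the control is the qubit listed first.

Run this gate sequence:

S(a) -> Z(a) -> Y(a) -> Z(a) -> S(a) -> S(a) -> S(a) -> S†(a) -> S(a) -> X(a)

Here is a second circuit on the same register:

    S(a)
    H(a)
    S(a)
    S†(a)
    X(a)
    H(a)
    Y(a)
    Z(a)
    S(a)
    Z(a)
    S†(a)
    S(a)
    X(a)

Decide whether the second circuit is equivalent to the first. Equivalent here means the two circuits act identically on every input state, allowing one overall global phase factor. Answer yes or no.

Yes — the two circuits implement the same unitary up to a global phase.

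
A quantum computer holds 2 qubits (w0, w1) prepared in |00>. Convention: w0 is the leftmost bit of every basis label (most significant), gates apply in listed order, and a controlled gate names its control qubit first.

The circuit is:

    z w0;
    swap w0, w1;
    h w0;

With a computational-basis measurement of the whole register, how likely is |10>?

A full measurement returns |10> with probability 1/2.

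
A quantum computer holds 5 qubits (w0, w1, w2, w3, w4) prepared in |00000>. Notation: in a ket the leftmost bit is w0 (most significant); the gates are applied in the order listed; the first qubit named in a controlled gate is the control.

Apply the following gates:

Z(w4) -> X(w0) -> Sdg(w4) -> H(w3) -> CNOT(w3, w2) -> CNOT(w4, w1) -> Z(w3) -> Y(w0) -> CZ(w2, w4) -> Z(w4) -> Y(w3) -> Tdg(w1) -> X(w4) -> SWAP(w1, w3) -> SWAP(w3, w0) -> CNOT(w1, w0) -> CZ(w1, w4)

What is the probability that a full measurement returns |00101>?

The probability of measuring |00101> is 1/2.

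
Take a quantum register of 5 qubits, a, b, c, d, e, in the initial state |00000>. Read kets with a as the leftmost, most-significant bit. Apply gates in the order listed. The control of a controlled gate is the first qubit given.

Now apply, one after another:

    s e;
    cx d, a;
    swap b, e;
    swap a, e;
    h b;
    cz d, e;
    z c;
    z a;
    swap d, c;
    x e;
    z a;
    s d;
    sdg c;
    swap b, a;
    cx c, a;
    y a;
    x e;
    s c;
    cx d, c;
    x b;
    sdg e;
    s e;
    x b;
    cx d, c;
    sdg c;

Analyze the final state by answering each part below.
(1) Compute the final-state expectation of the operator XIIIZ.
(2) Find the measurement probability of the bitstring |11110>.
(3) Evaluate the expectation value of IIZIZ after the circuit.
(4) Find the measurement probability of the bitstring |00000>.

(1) In the final state, XIIIZ has expectation -1. Key observation: steps 18-25 multiply out to the identity, so the circuit reduces to the remaining gates.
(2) Outcome |11110> occurs with probability 0.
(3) In the final state, IIZIZ has expectation 1.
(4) A full measurement returns |00000> with probability 1/2.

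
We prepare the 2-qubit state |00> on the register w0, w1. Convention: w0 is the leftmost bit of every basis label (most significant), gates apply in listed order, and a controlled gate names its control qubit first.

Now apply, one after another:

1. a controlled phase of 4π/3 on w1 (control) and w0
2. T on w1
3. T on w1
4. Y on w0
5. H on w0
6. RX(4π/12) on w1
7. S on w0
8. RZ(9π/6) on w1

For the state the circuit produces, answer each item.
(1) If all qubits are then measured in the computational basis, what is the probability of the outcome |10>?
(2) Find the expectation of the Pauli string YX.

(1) A full measurement returns |10> with probability 3/8.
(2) The observable YX averages to sqrt(3)/2.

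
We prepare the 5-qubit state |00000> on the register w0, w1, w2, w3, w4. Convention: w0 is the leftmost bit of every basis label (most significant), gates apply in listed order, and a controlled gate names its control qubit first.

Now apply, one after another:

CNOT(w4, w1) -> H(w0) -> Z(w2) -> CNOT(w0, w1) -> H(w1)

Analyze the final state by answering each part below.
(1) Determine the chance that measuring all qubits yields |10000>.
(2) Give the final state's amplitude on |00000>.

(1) A full measurement returns |10000> with probability 1/4.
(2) |00000> carries amplitude 1/2 in the final state.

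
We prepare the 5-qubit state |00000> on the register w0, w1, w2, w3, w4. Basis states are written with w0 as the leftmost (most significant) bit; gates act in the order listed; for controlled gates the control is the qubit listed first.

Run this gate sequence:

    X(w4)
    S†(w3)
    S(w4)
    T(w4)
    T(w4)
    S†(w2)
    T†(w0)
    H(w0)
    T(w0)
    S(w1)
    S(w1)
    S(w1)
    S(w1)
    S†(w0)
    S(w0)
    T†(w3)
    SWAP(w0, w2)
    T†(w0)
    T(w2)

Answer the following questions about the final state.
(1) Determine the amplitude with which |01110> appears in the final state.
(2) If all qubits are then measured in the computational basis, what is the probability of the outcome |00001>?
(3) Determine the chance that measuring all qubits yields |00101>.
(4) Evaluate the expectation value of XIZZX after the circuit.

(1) The amplitude on |01110> is 0. Key observation: steps 10-13 multiply out to the identity, so the circuit reduces to the remaining gates.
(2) Outcome |00001> occurs with probability 1/2.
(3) A full measurement returns |00101> with probability 1/2.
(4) In the final state, XIZZX has expectation 0.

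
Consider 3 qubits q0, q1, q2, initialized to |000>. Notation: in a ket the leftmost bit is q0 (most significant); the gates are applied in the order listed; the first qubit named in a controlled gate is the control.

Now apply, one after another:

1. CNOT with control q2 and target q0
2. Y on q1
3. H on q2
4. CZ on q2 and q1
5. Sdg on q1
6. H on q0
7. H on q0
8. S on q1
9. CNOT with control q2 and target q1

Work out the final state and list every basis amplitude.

After the circuit, the state carries amplitude -sqrt(2)*I/2 on |001>, sqrt(2)*I/2 on |010>, and 0 on every other basis state.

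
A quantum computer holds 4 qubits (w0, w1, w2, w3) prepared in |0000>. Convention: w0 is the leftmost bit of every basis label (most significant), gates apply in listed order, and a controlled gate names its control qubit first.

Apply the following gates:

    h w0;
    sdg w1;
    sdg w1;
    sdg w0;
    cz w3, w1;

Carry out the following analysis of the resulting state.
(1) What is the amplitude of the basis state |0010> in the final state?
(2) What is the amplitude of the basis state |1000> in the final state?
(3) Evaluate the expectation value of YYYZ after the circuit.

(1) The final state's coefficient on |0010> equals 0.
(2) The amplitude on |1000> is -sqrt(2)*I/2.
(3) The expectation value of YYYZ is 0.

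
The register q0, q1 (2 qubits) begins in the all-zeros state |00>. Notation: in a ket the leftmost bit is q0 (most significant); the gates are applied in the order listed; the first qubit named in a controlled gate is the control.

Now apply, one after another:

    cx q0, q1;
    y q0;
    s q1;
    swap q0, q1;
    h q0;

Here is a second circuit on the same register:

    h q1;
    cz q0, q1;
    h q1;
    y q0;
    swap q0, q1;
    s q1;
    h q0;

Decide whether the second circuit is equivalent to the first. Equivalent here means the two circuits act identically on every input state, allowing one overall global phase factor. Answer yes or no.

No — the two circuits implement different unitaries, even allowing a global phase.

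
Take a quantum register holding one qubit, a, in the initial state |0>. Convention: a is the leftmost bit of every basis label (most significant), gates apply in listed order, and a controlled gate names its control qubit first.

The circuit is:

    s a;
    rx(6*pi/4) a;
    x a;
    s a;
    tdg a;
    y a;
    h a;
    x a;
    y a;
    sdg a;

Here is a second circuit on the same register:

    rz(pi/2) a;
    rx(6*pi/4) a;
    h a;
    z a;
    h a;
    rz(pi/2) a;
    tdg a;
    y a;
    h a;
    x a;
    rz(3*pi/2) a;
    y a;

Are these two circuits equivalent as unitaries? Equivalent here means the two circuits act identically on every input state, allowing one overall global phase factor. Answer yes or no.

No, they are not equivalent — no single phase factor reconciles the two unitaries.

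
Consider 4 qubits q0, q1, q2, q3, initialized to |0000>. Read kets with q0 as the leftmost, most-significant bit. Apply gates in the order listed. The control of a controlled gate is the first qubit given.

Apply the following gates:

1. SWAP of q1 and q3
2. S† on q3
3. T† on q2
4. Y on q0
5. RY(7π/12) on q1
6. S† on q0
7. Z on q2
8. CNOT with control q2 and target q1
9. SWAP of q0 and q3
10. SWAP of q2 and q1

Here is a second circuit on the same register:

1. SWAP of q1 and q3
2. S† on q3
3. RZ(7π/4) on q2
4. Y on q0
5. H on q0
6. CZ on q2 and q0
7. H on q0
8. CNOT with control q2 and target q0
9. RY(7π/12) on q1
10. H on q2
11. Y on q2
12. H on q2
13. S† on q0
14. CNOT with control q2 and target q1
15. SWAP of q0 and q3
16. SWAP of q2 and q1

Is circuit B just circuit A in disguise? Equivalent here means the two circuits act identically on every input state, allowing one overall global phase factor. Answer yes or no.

No — the two circuits implement different unitaries, even allowing a global phase.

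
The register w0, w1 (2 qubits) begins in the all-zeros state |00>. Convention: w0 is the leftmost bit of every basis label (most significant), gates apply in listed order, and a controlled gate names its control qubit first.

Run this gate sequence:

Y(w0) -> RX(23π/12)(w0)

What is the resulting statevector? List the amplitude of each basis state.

After the circuit, the state carries amplitude -sqrt(6 - 3*sqrt(2))/4 + sqrt(sqrt(2) + 2)/4 on |00>, 0 on |01>, -I*sqrt(3*sqrt(2) + 6)/4 - I*sqrt(2 - sqrt(2))/4 on |10>, 0 on |11>.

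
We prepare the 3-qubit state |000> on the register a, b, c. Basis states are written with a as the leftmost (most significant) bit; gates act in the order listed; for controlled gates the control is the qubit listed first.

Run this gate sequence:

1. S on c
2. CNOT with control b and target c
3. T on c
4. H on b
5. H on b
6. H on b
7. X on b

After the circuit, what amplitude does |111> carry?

The final state's coefficient on |111> equals 0.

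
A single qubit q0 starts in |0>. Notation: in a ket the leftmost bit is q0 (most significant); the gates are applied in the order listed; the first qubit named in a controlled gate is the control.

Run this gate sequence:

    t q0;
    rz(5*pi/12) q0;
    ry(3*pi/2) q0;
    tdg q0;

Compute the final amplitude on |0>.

The final state's coefficient on |0> equals sqrt(2)*exp(19*I*pi/24)/2.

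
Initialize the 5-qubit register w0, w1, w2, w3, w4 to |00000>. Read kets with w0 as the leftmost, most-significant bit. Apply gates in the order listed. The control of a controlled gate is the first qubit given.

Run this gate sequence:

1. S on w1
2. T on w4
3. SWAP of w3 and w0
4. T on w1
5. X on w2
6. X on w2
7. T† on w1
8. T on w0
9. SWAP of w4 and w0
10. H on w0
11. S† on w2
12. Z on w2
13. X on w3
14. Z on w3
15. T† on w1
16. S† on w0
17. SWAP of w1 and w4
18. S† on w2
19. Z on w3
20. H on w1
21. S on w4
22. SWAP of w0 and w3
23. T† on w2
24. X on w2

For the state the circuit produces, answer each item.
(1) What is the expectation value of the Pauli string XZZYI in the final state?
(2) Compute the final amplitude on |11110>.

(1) The observable XZZYI averages to 0.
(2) The final state's coefficient on |11110> equals -I/2.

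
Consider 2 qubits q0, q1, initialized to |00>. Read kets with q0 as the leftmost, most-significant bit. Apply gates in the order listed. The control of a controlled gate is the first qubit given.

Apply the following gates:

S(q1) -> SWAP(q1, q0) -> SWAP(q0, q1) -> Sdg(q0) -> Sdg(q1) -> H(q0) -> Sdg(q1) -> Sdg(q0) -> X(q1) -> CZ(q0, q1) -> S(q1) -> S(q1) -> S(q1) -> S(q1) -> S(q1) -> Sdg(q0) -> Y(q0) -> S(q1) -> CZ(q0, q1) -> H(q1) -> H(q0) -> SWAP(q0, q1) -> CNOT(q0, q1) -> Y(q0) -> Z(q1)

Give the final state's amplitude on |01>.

|01> carries amplitude sqrt(2)/2 in the final state. Key observation: the block from step 12 through step 15 cancels to the identity and can be dropped.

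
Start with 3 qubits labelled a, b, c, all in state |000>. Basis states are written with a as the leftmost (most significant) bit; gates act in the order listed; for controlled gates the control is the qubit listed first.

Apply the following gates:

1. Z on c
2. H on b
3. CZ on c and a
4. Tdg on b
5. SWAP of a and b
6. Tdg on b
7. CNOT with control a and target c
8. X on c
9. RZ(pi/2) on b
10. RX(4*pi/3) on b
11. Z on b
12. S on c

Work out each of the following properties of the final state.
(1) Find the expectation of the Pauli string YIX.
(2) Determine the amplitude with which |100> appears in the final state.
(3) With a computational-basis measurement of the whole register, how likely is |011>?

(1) In the final state, YIX has expectation -sqrt(2)/2.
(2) |100> carries amplitude sqrt(2)*I/4 in the final state.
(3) Outcome |011> occurs with probability 3/8.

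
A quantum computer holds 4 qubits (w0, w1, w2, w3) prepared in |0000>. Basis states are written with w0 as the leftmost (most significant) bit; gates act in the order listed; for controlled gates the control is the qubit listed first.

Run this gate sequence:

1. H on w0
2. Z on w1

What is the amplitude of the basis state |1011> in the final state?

The amplitude on |1011> is 0.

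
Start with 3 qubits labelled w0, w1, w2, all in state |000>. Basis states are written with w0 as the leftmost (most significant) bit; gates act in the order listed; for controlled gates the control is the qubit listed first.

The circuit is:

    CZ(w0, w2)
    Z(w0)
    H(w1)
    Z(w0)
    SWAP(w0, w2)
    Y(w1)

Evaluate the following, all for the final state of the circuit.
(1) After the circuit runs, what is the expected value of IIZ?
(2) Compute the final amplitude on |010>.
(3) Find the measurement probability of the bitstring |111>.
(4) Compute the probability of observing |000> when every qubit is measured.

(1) The expectation value of IIZ is 1.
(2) The amplitude on |010> is sqrt(2)*I/2.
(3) The probability of measuring |111> is 0.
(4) The probability of measuring |000> is 1/2.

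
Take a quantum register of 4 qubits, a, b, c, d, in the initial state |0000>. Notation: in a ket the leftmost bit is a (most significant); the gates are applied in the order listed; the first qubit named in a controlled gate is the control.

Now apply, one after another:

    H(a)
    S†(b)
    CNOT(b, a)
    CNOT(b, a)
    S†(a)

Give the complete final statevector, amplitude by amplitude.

After the circuit, the state carries amplitude sqrt(2)/2 on |0000>, -sqrt(2)*I/2 on |1000>, and 0 on every other basis state. Key observation: gates 3-4 undo each other exactly, leaving only the rest of the circuit to track.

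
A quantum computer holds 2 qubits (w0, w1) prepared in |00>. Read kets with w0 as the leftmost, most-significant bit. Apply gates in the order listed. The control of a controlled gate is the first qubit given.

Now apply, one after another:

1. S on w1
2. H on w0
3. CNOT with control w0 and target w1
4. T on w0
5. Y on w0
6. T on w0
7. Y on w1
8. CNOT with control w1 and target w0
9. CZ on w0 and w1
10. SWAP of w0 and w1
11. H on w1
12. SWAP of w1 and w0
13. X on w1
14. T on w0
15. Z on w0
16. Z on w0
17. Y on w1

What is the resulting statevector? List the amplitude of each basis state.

The final amplitudes are exp(3*I*pi/4)/2 on |00>, -exp(3*I*pi/4)/2 on |01>, -1/2 on |10>, 1/2 on |11>.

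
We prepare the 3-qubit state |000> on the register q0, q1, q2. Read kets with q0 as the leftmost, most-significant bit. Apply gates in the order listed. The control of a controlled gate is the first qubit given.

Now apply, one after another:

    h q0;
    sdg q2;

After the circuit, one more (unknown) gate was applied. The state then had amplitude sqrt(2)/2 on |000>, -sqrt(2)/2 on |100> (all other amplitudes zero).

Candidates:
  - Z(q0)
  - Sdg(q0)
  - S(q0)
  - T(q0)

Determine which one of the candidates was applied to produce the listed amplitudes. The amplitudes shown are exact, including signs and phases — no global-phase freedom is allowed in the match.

The unique candidate consistent with the amplitudes is Z(q0).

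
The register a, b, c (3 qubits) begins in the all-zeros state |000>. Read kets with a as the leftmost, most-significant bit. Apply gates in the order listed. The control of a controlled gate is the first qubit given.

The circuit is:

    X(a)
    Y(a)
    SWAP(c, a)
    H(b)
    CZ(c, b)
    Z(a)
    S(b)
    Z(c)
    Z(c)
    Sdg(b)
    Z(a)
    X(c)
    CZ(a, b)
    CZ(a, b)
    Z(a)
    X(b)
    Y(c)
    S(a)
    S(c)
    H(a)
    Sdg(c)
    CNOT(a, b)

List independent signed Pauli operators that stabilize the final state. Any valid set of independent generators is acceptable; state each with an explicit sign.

The final state is stabilized by the group generated by +XII, +IXI, +IIZ; other independent generating sets are equally valid. Key observation: the block from step 6 through step 11 cancels to the identity and can be dropped.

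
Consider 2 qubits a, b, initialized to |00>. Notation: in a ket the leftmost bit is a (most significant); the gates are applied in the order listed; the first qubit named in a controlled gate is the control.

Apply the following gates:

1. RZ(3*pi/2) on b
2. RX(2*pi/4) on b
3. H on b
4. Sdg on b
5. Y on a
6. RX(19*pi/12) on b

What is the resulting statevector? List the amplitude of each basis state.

After the circuit, the state carries amplitude 0 on |00>, 0 on |01>, -sqrt(3*sqrt(2) + 6)*exp(I*pi/4)/8 - sqrt(2 - sqrt(2))*exp(3*I*pi/4)/8 + sqrt(2 - sqrt(2))*exp(I*pi/4)/8 + sqrt(6 - 3*sqrt(2))*exp(3*I*pi/4)/8 + sqrt(6 - 3*sqrt(2))*exp(I*pi/4)/8 + sqrt(sqrt(2) + 2)*exp(3*I*pi/4)/8 + sqrt(sqrt(2) + 2)*exp(I*pi/4)/8 + sqrt(3*sqrt(2) + 6)*exp(3*I*pi/4)/8 on |10>, -sqrt(3*sqrt(2) + 6)*exp(I*pi/4)/8 - sqrt(2 - sqrt(2))*exp(3*I*pi/4)/8 + sqrt(2 - sqrt(2))*exp(I*pi/4)/8 + sqrt(6 - 3*sqrt(2))*exp(3*I*pi/4)/8 + sqrt(6 - 3*sqrt(2))*exp(I*pi/4)/8 + sqrt(sqrt(2) + 2)*exp(3*I*pi/4)/8 + sqrt(sqrt(2) + 2)*exp(I*pi/4)/8 + sqrt(3*sqrt(2) + 6)*exp(3*I*pi/4)/8 on |11>.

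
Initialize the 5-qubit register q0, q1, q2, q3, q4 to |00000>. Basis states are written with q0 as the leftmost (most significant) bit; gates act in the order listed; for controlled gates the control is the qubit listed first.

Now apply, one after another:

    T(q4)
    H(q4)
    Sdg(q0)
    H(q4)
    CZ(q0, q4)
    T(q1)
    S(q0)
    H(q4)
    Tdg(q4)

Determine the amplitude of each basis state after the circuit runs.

After the circuit, the state carries amplitude sqrt(2)/2 on |00000>, -sqrt(2)*exp(3*I*pi/4)/2 on |00001>, and 0 on every other basis state.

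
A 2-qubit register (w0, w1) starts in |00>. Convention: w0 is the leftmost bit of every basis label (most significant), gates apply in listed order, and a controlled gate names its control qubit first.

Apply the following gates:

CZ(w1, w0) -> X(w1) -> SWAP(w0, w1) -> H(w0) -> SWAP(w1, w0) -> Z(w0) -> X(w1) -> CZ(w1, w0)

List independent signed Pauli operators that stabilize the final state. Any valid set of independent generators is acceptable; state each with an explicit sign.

The stabilizer group can be generated by -IX, +ZI, among other valid generating sets.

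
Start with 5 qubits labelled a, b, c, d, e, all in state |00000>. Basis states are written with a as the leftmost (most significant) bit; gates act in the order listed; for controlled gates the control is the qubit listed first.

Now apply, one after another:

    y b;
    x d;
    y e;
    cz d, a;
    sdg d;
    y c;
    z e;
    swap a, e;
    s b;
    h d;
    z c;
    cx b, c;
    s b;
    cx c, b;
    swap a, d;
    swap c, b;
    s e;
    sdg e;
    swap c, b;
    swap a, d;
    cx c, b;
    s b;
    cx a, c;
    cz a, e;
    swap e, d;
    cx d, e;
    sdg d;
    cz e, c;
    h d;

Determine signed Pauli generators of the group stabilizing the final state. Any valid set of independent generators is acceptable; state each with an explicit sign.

One valid set of independent stabilizer generators is +IIIXI, +IIIIX, -ZIIII, -IZIII, -IIZII (any independent generating set of the same group is equally correct). Key observation: steps 14-21 multiply out to the identity, so the circuit reduces to the remaining gates.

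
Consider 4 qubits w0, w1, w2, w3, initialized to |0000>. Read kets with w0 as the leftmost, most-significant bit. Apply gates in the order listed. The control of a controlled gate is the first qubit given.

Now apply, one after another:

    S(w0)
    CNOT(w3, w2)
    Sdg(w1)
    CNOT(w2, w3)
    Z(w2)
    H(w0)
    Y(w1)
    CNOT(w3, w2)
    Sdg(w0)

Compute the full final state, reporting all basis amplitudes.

After the circuit, the state carries amplitude sqrt(2)*I/2 on |0100>, sqrt(2)/2 on |1100>, and 0 on every other basis state.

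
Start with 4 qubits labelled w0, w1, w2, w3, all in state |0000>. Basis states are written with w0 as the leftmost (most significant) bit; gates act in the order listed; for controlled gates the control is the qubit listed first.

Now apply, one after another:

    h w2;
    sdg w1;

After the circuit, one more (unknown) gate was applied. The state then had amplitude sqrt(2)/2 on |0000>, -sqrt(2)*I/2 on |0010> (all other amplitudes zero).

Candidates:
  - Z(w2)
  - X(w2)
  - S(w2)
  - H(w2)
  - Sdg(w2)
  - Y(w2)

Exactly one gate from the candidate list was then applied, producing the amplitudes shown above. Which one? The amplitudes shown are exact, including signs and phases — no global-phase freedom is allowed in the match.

It was Sdg(w2) that produced the state shown.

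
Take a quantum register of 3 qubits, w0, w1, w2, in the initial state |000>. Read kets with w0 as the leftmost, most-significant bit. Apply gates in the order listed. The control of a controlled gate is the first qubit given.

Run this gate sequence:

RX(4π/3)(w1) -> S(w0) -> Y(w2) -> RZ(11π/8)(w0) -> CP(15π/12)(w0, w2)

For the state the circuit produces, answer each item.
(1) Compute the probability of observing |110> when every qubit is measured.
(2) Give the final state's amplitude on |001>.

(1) Outcome |110> occurs with probability 0.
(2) |001> carries amplitude exp(13*I*pi/16)/2 in the final state.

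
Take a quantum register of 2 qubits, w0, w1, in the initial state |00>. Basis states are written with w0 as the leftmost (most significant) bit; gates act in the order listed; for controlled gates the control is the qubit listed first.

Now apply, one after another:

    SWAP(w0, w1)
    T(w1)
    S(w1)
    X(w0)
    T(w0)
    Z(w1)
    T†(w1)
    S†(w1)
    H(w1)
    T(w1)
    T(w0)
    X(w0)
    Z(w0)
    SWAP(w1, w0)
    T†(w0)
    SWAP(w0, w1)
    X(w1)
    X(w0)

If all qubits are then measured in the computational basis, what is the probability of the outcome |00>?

The probability of measuring |00> is 0.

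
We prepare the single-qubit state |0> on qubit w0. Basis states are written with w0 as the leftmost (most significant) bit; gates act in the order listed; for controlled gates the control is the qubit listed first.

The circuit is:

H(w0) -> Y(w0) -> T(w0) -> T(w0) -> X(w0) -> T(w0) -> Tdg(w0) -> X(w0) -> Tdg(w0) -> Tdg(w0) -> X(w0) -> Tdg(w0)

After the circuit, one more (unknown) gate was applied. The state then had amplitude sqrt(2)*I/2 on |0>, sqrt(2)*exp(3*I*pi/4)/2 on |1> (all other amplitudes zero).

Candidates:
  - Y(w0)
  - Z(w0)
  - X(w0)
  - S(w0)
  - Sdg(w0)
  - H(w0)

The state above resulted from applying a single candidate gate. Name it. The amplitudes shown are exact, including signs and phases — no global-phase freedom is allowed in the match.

It was Sdg(w0) that produced the state shown. Key observation: steps 3-10 multiply out to the identity, so the circuit reduces to the remaining gates.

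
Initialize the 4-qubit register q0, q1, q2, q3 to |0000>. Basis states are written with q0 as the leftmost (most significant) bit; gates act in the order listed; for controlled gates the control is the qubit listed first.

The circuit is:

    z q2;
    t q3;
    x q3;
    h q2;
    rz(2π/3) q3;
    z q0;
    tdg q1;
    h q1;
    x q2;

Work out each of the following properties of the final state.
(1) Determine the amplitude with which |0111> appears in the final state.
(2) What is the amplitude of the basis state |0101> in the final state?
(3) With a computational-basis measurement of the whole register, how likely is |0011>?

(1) |0111> carries amplitude exp(I*pi/3)/2 in the final state.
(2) The amplitude on |0101> is exp(I*pi/3)/2.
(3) Outcome |0011> occurs with probability 1/4.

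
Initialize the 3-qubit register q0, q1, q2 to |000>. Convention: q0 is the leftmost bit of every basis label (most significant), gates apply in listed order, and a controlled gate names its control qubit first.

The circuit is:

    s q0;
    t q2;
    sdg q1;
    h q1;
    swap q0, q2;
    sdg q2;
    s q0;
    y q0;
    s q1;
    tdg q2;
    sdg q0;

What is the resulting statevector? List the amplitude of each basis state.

The resulting statevector has amplitude sqrt(2)/2 on |100>, sqrt(2)*I/2 on |110>, and 0 on every other basis state.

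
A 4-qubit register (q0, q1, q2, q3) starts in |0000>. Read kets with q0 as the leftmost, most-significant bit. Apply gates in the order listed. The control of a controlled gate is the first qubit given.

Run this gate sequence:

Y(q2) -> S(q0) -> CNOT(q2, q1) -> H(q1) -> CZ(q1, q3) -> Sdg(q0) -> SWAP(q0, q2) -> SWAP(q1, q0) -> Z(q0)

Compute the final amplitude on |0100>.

The amplitude on |0100> is sqrt(2)*I/2.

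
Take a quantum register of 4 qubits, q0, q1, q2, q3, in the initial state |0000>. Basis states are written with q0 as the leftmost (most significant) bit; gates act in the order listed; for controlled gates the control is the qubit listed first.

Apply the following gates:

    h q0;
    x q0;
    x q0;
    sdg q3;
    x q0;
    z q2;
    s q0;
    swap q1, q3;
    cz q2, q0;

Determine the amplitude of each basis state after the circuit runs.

The resulting statevector has amplitude sqrt(2)/2 on |0000>, sqrt(2)*I/2 on |1000>, and 0 on every other basis state.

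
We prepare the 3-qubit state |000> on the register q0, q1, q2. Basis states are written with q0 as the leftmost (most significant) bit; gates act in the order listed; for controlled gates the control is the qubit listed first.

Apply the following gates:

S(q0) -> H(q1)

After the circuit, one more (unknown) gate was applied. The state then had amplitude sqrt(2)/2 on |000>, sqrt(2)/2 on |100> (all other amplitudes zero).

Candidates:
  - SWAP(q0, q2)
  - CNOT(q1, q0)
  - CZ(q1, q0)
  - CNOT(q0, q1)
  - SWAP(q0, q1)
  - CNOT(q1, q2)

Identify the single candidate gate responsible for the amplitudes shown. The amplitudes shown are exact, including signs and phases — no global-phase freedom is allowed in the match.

The applied gate was SWAP(q0, q1).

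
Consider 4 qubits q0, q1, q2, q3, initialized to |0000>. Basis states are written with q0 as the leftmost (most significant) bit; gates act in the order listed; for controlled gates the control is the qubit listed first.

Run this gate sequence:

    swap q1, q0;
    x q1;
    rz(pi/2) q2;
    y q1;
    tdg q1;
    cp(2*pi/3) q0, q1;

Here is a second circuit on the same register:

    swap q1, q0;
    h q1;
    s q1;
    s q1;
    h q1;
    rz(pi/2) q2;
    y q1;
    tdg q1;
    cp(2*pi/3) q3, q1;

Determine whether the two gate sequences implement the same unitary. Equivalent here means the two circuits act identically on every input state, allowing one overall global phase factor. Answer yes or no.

No: there is an input state on which the two circuits produce genuinely different outputs (not merely differing by a phase).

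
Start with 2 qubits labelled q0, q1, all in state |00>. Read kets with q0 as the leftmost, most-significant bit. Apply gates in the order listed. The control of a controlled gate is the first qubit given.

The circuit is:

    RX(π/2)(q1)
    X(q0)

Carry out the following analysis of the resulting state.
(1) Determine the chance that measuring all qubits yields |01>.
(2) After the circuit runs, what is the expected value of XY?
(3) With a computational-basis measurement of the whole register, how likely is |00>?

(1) A full measurement returns |01> with probability 0.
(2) The expectation value of XY is 0.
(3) A full measurement returns |00> with probability 0.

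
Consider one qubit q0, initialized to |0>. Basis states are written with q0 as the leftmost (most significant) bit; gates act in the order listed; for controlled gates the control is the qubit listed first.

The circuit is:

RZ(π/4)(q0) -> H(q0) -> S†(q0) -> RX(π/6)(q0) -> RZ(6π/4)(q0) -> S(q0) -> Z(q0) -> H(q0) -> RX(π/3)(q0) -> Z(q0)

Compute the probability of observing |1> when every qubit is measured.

Outcome |1> occurs with probability 7/8.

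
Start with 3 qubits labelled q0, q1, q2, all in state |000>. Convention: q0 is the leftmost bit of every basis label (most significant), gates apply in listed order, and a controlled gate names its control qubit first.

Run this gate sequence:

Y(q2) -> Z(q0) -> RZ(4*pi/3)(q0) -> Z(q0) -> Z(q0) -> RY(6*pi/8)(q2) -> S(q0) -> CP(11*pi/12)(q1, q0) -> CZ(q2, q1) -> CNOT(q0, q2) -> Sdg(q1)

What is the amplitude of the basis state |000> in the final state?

The amplitude on |000> is sqrt(sqrt(2) + 2)*exp(5*I*pi/6)/2.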